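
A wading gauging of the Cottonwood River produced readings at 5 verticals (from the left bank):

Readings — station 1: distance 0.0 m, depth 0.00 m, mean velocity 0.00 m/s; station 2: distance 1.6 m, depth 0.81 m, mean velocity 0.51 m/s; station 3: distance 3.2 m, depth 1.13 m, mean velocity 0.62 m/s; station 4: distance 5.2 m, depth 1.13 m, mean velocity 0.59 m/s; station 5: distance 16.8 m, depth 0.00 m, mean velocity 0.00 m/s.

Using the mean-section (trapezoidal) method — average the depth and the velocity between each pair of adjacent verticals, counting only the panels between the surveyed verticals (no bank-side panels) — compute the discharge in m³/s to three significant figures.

4.34 m³/s

Panel 1-2: Δb = 1.6 m, d̄ = (0.00+0.81)/2 = 0.405, v̄ = (0.00+0.51)/2 = 0.255 → q = 1.6×0.405×0.255 = 0.1652 m³/s
Panel 2-3: Δb = 1.6 m, d̄ = (0.81+1.13)/2 = 0.97, v̄ = (0.51+0.62)/2 = 0.565 → q = 1.6×0.97×0.565 = 0.8769 m³/s
Panel 3-4: Δb = 2 m, d̄ = (1.13+1.13)/2 = 1.13, v̄ = (0.62+0.59)/2 = 0.605 → q = 2×1.13×0.605 = 1.367 m³/s
Panel 4-5: Δb = 11.6 m, d̄ = (1.13+0.00)/2 = 0.565, v̄ = (0.59+0.00)/2 = 0.295 → q = 11.6×0.565×0.295 = 1.933 m³/s
Q = Σ q = 4.343 m³/s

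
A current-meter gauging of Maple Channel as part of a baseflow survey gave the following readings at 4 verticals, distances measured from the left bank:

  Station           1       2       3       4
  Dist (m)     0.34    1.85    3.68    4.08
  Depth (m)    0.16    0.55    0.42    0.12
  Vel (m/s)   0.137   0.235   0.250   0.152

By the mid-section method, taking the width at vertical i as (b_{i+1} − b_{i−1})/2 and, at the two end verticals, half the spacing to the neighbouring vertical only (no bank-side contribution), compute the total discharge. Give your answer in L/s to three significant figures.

w_1 = (1.85 − 0.34)/2 = 0.755 m; q_1 = 0.137 × 0.16 × 0.755 = 0.01655 m³/s
w_2 = (3.68 − 0.34)/2 = 1.67 m; q_2 = 0.235 × 0.55 × 1.67 = 0.2158 m³/s
w_3 = (4.08 − 1.85)/2 = 1.115 m; q_3 = 0.250 × 0.42 × 1.115 = 0.1171 m³/s
w_4 = (4.08 − 3.68)/2 = 0.2 m; q_4 = 0.152 × 0.12 × 0.2 = 0.003648 m³/s
Q = Σ qᵢ = 0.3531 m³/s
= 0.3531 × 1000 = 353.1 L/s

353 L/s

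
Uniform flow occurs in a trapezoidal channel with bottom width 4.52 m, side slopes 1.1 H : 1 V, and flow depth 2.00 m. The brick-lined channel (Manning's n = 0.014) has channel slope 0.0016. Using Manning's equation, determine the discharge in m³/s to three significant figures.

45.4 m³/s

A = (b + z·y)·y = (4.52 + 1.1×2.00)×2.00 = 13.44 m²
P = b + 2y√(1+z²) = 4.52 + 2×2.00×√(1+1.1²) = 10.47 m
R = A/P = 13.44/10.47 = 1.284 m
Q = (1/n)·A·R^(2/3)·S^(1/2) = (1/0.014) × 13.44 × 1.284^(2/3) × 0.0016^(1/2) = 45.37 m³/s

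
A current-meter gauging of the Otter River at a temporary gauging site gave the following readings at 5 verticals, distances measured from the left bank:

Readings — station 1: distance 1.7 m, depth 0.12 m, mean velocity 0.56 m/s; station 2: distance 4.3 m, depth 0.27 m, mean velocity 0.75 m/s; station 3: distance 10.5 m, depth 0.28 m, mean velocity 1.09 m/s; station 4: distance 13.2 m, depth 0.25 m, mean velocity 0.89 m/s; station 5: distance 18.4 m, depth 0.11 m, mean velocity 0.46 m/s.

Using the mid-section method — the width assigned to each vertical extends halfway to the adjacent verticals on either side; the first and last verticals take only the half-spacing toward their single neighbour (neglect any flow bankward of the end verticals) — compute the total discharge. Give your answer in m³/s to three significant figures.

w_1 = (4.3 − 1.7)/2 = 1.3 m; q_1 = 0.56 × 0.12 × 1.3 = 0.08736 m³/s
w_2 = (10.5 − 1.7)/2 = 4.4 m; q_2 = 0.75 × 0.27 × 4.4 = 0.8910 m³/s
w_3 = (13.2 − 4.3)/2 = 4.45 m; q_3 = 1.09 × 0.28 × 4.45 = 1.358 m³/s
w_4 = (18.4 − 10.5)/2 = 3.95 m; q_4 = 0.89 × 0.25 × 3.95 = 0.8789 m³/s
w_5 = (18.4 − 13.2)/2 = 2.6 m; q_5 = 0.46 × 0.11 × 2.6 = 0.1316 m³/s
Q = Σ qᵢ = 3.347 m³/s

3.35 m³/s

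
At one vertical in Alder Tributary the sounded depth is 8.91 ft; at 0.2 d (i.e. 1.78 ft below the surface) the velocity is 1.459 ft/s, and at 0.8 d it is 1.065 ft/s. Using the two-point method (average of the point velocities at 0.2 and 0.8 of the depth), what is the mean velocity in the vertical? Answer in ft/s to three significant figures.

1.26 ft/s

v̄ = (1.459 + 1.065) / 2 = 1.262 ft/s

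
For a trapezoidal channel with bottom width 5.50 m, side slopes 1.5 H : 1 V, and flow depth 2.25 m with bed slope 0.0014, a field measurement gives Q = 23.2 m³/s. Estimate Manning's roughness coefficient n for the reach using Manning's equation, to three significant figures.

0.0416

A = (b + z·y)·y = (5.50 + 1.5×2.25)×2.25 = 19.97 m²
P = b + 2y√(1+z²) = 5.50 + 2×2.25×√(1+1.5²) = 13.61 m
R = A/P = 19.97/13.61 = 1.467 m
n = (1/Q)·A·R^(2/3)·S^(1/2) = (1/23.2) × 19.97 × 1.291 × 0.03742 = 0.04158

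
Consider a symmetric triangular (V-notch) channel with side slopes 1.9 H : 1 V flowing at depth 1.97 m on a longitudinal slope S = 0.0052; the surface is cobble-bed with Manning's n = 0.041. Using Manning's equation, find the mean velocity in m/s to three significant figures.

1.60 m/s

A = z·y² = 1.9×1.97² = 7.374 m²
P = 2y√(1+z²) = 2×1.97×√(1+1.9²) = 8.460 m
R = A/P = 7.374/8.460 = 0.8716 m
Q = (1/n)·A·R^(2/3)·S^(1/2) = (1/0.041) × 7.374 × 0.8716^(2/3) × 0.0052^(1/2) = 11.83 m³/s
V = Q/A = 11.83/7.374 = 1.605 m/s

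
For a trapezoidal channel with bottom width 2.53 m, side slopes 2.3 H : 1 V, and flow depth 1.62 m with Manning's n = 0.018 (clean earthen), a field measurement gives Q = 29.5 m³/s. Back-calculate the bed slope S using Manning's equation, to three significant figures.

A = (b + z·y)·y = (2.53 + 2.3×1.62)×1.62 = 10.13 m²
P = b + 2y√(1+z²) = 2.53 + 2×1.62×√(1+2.3²) = 10.66 m
R = A/P = 10.13/10.66 = 0.9511 m
S = (Q·n / (1·A·R^(2/3)))² = (29.5×0.018 / (1×10.13×0.9671))² = 0.002935

0.00293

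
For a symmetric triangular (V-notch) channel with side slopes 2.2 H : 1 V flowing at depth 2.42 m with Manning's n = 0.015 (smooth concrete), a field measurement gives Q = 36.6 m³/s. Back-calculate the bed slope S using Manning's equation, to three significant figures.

A = z·y² = 2.2×2.42² = 12.88 m²
P = 2y√(1+z²) = 2×2.42×√(1+2.2²) = 11.70 m
R = A/P = 12.88/11.70 = 1.102 m
S = (Q·n / (1·A·R^(2/3)))² = (36.6×0.015 / (1×12.88×1.067))² = 0.001596

0.00160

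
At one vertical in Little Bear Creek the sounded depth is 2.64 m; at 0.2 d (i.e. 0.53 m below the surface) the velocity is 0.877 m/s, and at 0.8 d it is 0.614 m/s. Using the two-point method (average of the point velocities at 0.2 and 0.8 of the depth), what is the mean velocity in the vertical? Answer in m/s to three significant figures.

0.746 m/s

v̄ = (0.877 + 0.614) / 2 = 0.7455 m/s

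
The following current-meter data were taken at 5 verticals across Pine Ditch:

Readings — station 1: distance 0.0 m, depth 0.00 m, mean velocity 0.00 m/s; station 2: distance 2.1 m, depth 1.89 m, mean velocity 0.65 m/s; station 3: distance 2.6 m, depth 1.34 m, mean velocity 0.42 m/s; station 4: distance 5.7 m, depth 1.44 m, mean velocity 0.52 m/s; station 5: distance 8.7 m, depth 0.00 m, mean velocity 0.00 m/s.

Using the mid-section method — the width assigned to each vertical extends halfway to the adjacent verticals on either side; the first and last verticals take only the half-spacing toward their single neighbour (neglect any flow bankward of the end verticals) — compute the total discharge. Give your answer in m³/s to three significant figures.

w_2 = (2.6 − 0.0)/2 = 1.3 m; q_2 = 0.65 × 1.89 × 1.3 = 1.597 m³/s
w_3 = (5.7 − 2.1)/2 = 1.8 m; q_3 = 0.42 × 1.34 × 1.8 = 1.013 m³/s
w_4 = (8.7 − 2.6)/2 = 3.05 m; q_4 = 0.52 × 1.44 × 3.05 = 2.284 m³/s
Stations 1, 5 contribute zero (depth or velocity is 0).
Q = Σ qᵢ = 4.894 m³/s

4.89 m³/s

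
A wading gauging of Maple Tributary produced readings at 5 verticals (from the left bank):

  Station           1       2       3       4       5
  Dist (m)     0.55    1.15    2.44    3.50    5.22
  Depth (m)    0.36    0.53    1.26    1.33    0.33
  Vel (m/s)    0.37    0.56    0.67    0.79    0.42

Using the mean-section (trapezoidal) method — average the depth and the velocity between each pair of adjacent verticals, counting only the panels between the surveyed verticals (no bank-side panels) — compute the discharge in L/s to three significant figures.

2700 L/s

Panel 1-2: Δb = 0.6 m, d̄ = (0.36+0.53)/2 = 0.445, v̄ = (0.37+0.56)/2 = 0.465 → q = 0.6×0.445×0.465 = 0.1242 m³/s
Panel 2-3: Δb = 1.29 m, d̄ = (0.53+1.26)/2 = 0.895, v̄ = (0.56+0.67)/2 = 0.615 → q = 1.29×0.895×0.615 = 0.7100 m³/s
Panel 3-4: Δb = 1.06 m, d̄ = (1.26+1.33)/2 = 1.295, v̄ = (0.67+0.79)/2 = 0.73 → q = 1.06×1.295×0.73 = 1.002 m³/s
Panel 4-5: Δb = 1.72 m, d̄ = (1.33+0.33)/2 = 0.83, v̄ = (0.79+0.42)/2 = 0.605 → q = 1.72×0.83×0.605 = 0.8637 m³/s
Q = Σ q = 2.700 m³/s
= 2.700 × 1000 = 2700 L/s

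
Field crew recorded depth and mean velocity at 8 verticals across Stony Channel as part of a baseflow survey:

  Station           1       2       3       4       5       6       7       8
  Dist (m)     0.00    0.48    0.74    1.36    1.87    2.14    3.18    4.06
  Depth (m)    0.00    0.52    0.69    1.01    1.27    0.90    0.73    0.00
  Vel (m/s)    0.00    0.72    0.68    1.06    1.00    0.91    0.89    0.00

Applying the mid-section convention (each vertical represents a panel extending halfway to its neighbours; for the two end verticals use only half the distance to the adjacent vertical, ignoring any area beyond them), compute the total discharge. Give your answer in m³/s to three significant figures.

2.61 m³/s

w_2 = (0.74 − 0.00)/2 = 0.37 m; q_2 = 0.72 × 0.52 × 0.37 = 0.1385 m³/s
w_3 = (1.36 − 0.48)/2 = 0.44 m; q_3 = 0.68 × 0.69 × 0.44 = 0.2064 m³/s
w_4 = (1.87 − 0.74)/2 = 0.565 m; q_4 = 1.06 × 1.01 × 0.565 = 0.6049 m³/s
w_5 = (2.14 − 1.36)/2 = 0.39 m; q_5 = 1.00 × 1.27 × 0.39 = 0.4953 m³/s
w_6 = (3.18 − 1.87)/2 = 0.655 m; q_6 = 0.91 × 0.90 × 0.655 = 0.5364 m³/s
w_7 = (4.06 − 2.14)/2 = 0.96 m; q_7 = 0.89 × 0.73 × 0.96 = 0.6237 m³/s
Stations 1, 8 contribute zero (depth or velocity is 0).
Q = Σ qᵢ = 2.605 m³/s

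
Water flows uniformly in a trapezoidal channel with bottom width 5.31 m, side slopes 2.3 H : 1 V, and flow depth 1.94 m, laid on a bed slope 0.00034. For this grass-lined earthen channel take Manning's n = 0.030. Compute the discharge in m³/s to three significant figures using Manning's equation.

A = (b + z·y)·y = (5.31 + 2.3×1.94)×1.94 = 18.96 m²
P = b + 2y√(1+z²) = 5.31 + 2×1.94×√(1+2.3²) = 15.04 m
R = A/P = 18.96/15.04 = 1.260 m
Q = (1/n)·A·R^(2/3)·S^(1/2) = (1/0.030) × 18.96 × 1.260^(2/3) × 0.00034^(1/2) = 13.60 m³/s

13.6 m³/s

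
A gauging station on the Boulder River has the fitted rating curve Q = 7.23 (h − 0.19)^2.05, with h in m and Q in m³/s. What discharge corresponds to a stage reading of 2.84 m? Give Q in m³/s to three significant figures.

Q = 7.23 × (2.84 − 0.19)^2.05 = 7.23 × 2.65^2.05 = 53.31 m³/s

53.3 m³/s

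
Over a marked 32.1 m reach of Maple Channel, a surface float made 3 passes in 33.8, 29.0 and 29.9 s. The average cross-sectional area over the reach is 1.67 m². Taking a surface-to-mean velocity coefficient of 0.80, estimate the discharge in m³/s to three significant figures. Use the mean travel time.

t̄ = (33.8 + 29.0 + 29.9) / 3 = 30.9 s
v_surface = L / t̄ = 32.1 / 30.9 = 1.039 m/s
v_mean = 0.80 × 1.039 = 0.8311 m/s
Q = A × v_mean = 1.67 × 0.8311 = 1.388 m³/s

1.39 m³/s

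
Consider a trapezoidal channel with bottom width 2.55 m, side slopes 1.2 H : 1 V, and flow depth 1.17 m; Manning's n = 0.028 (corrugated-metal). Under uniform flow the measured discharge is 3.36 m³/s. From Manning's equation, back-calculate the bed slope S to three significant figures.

0.000612

A = (b + z·y)·y = (2.55 + 1.2×1.17)×1.17 = 4.626 m²
P = b + 2y√(1+z²) = 2.55 + 2×1.17×√(1+1.2²) = 6.205 m
R = A/P = 4.626/6.205 = 0.7455 m
S = (Q·n / (1·A·R^(2/3)))² = (3.36×0.028 / (1×4.626×0.8222))² = 0.0006118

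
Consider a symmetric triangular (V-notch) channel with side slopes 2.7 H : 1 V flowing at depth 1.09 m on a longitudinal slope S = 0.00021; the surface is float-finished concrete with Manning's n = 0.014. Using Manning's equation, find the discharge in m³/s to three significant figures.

2.12 m³/s

A = z·y² = 2.7×1.09² = 3.208 m²
P = 2y√(1+z²) = 2×1.09×√(1+2.7²) = 6.277 m
R = A/P = 3.208/6.277 = 0.5111 m
Q = (1/n)·A·R^(2/3)·S^(1/2) = (1/0.014) × 3.208 × 0.5111^(2/3) × 0.00021^(1/2) = 2.123 m³/s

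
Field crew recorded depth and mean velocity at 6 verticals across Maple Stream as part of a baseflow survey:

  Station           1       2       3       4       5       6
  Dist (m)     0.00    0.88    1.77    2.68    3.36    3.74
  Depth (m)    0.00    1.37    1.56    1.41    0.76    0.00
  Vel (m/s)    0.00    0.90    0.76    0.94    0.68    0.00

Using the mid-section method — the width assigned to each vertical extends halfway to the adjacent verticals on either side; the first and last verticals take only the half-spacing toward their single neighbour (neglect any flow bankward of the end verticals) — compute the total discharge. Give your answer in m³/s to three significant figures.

3.49 m³/s

w_2 = (1.77 − 0.00)/2 = 0.885 m; q_2 = 0.90 × 1.37 × 0.885 = 1.091 m³/s
w_3 = (2.68 − 0.88)/2 = 0.9 m; q_3 = 0.76 × 1.56 × 0.9 = 1.067 m³/s
w_4 = (3.36 − 1.77)/2 = 0.795 m; q_4 = 0.94 × 1.41 × 0.795 = 1.054 m³/s
w_5 = (3.74 − 2.68)/2 = 0.53 m; q_5 = 0.68 × 0.76 × 0.53 = 0.2739 m³/s
Stations 1, 6 contribute zero (depth or velocity is 0).
Q = Σ qᵢ = 3.486 m³/s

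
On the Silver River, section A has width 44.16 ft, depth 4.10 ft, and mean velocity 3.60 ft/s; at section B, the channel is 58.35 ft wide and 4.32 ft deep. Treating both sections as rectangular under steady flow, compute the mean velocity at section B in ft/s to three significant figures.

Q = A₁V₁ = (44.16×4.10) × 3.60 = 651.8 ft³/s
A₂ = 58.35 × 4.32 = 252.1 ft²
V₂ = Q/A₂ = 651.8/252.1 = 2.586 ft/s

2.59 ft/s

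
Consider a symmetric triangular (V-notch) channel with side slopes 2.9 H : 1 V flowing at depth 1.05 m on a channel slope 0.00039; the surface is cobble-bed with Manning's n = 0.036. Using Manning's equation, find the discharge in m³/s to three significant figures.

A = z·y² = 2.9×1.05² = 3.197 m²
P = 2y√(1+z²) = 2×1.05×√(1+2.9²) = 6.442 m
R = A/P = 3.197/6.442 = 0.4963 m
Q = (1/n)·A·R^(2/3)·S^(1/2) = (1/0.036) × 3.197 × 0.4963^(2/3) × 0.00039^(1/2) = 1.099 m³/s

1.10 m³/s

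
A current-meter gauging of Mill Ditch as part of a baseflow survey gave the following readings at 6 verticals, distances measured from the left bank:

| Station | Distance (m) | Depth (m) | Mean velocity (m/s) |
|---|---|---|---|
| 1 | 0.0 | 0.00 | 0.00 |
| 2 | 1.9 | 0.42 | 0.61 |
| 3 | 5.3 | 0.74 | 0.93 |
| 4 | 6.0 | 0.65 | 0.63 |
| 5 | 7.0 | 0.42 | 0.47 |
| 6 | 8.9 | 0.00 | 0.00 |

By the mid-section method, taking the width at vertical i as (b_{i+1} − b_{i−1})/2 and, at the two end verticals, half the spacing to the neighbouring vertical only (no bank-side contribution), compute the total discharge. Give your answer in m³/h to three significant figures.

9810 m³/h

w_2 = (5.3 − 0.0)/2 = 2.65 m; q_2 = 0.61 × 0.42 × 2.65 = 0.6789 m³/s
w_3 = (6.0 − 1.9)/2 = 2.05 m; q_3 = 0.93 × 0.74 × 2.05 = 1.411 m³/s
w_4 = (7.0 − 5.3)/2 = 0.85 m; q_4 = 0.63 × 0.65 × 0.85 = 0.3481 m³/s
w_5 = (8.9 − 6.0)/2 = 1.45 m; q_5 = 0.47 × 0.42 × 1.45 = 0.2862 m³/s
Stations 1, 6 contribute zero (depth or velocity is 0).
Q = Σ qᵢ = 2.724 m³/s
= 2.724 × 3600 = 9807 m³/h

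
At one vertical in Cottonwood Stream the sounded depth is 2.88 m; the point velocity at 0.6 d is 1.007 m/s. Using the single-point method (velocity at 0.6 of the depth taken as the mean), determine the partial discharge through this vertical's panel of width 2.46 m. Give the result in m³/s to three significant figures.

7.13 m³/s

v̄ = v₀.₆ = 1.007 m/s
q = v̄ × d × w = 1.007 × 2.88 × 2.46 = 7.134 m³/s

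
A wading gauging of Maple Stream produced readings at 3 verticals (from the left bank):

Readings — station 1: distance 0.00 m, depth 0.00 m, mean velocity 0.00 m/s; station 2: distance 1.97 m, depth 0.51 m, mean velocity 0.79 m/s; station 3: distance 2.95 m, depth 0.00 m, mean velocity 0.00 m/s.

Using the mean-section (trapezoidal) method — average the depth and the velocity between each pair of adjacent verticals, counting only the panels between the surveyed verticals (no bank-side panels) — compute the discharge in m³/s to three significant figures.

0.297 m³/s

Panel 1-2: Δb = 1.97 m, d̄ = (0.00+0.51)/2 = 0.255, v̄ = (0.00+0.79)/2 = 0.395 → q = 1.97×0.255×0.395 = 0.1984 m³/s
Panel 2-3: Δb = 0.98 m, d̄ = (0.51+0.00)/2 = 0.255, v̄ = (0.79+0.00)/2 = 0.395 → q = 0.98×0.255×0.395 = 0.09871 m³/s
Q = Σ q = 0.2971 m³/s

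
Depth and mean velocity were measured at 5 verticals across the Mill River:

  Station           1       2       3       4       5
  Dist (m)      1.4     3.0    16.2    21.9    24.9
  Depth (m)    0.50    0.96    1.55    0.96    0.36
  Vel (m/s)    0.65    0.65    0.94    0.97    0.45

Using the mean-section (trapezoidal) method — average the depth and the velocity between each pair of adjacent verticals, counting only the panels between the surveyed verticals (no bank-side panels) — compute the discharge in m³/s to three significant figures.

Panel 1-2: Δb = 1.6 m, d̄ = (0.50+0.96)/2 = 0.73, v̄ = (0.65+0.65)/2 = 0.65 → q = 1.6×0.73×0.65 = 0.7592 m³/s
Panel 2-3: Δb = 13.2 m, d̄ = (0.96+1.55)/2 = 1.255, v̄ = (0.65+0.94)/2 = 0.795 → q = 13.2×1.255×0.795 = 13.17 m³/s
Panel 3-4: Δb = 5.7 m, d̄ = (1.55+0.96)/2 = 1.255, v̄ = (0.94+0.97)/2 = 0.955 → q = 5.7×1.255×0.955 = 6.832 m³/s
Panel 4-5: Δb = 3 m, d̄ = (0.96+0.36)/2 = 0.66, v̄ = (0.97+0.45)/2 = 0.71 → q = 3×0.66×0.71 = 1.406 m³/s
Q = Σ q = 22.17 m³/s

22.2 m³/s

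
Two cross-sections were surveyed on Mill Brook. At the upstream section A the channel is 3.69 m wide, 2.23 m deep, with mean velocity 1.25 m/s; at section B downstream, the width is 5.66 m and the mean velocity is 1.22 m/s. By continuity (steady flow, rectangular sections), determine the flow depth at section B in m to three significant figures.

Q = A₁V₁ = (3.69×2.23) × 1.25 = 10.29 m³/s
d₂ = Q/(b₂ V₂) = 10.29/(5.66×1.22) = 1.490 m

1.49 m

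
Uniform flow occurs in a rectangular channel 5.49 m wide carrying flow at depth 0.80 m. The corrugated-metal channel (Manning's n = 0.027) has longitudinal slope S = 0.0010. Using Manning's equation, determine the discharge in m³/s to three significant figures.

3.74 m³/s

A = b·y = 5.49 × 0.80 = 4.392 m²
P = b + 2y = 5.49 + 2×0.80 = 7.090 m
R = A/P = 4.392/7.090 = 0.6195 m
Q = (1/n)·A·R^(2/3)·S^(1/2) = (1/0.027) × 4.392 × 0.6195^(2/3) × 0.0010^(1/2) = 3.738 m³/s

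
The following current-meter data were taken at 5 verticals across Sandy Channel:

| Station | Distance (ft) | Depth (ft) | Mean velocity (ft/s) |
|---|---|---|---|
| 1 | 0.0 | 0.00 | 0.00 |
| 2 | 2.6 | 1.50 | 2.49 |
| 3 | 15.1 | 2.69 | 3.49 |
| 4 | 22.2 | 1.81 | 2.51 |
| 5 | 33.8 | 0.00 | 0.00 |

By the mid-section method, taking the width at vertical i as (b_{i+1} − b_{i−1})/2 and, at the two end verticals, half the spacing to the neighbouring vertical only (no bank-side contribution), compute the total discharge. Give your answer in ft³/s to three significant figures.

163 ft³/s

w_2 = (15.1 − 0.0)/2 = 7.55 ft; q_2 = 2.49 × 1.50 × 7.55 = 28.20 ft³/s
w_3 = (22.2 − 2.6)/2 = 9.8 ft; q_3 = 3.49 × 2.69 × 9.8 = 92.00 ft³/s
w_4 = (33.8 − 15.1)/2 = 9.35 ft; q_4 = 2.51 × 1.81 × 9.35 = 42.48 ft³/s
Stations 1, 5 contribute zero (depth or velocity is 0).
Q = Σ qᵢ = 162.7 ft³/s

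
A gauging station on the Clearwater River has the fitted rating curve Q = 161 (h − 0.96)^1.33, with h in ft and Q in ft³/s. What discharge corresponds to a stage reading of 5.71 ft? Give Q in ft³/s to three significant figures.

1280 ft³/s

Q = 161 × (5.71 − 0.96)^1.33 = 161 × 4.75^1.33 = 1279 ft³/s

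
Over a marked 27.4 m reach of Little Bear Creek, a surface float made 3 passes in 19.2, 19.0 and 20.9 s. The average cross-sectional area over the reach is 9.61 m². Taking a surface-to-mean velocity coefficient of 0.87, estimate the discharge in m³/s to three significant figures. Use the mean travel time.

11.6 m³/s

t̄ = (19.2 + 19.0 + 20.9) / 3 = 19.7 s
v_surface = L / t̄ = 27.4 / 19.7 = 1.391 m/s
v_mean = 0.87 × 1.391 = 1.210 m/s
Q = A × v_mean = 9.61 × 1.210 = 11.63 m³/s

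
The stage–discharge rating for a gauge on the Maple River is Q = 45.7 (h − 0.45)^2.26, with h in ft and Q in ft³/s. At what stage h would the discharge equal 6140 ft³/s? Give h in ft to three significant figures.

9.19 ft

h − h₀ = (Q/C)^(1/b) = (6140/45.7)^(1/2.26) = 8.744 ft
h = 0.45 + 8.744 = 9.194 ft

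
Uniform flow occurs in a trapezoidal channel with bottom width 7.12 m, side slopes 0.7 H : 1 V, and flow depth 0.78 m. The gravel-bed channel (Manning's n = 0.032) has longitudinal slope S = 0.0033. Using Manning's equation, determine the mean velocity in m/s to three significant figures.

A = (b + z·y)·y = (7.12 + 0.7×0.78)×0.78 = 5.979 m²
P = b + 2y√(1+z²) = 7.12 + 2×0.78×√(1+0.7²) = 9.024 m
R = A/P = 5.979/9.024 = 0.6626 m
Q = (1/n)·A·R^(2/3)·S^(1/2) = (1/0.032) × 5.979 × 0.6626^(2/3) × 0.0033^(1/2) = 8.158 m³/s
V = Q/A = 8.158/5.979 = 1.364 m/s

1.36 m/s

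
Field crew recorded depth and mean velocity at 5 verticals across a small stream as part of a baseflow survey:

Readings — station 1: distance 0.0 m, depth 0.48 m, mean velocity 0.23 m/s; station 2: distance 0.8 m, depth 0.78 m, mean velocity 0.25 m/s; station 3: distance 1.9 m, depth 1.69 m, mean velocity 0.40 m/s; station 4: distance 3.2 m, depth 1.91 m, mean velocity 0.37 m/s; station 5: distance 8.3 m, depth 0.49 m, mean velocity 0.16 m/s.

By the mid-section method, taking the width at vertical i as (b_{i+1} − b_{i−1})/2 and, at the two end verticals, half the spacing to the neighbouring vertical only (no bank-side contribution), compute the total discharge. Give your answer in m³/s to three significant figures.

3.50 m³/s

w_1 = (0.8 − 0.0)/2 = 0.4 m; q_1 = 0.23 × 0.48 × 0.4 = 0.04416 m³/s
w_2 = (1.9 − 0.0)/2 = 0.95 m; q_2 = 0.25 × 0.78 × 0.95 = 0.1853 m³/s
w_3 = (3.2 − 0.8)/2 = 1.2 m; q_3 = 0.40 × 1.69 × 1.2 = 0.8112 m³/s
w_4 = (8.3 − 1.9)/2 = 3.2 m; q_4 = 0.37 × 1.91 × 3.2 = 2.261 m³/s
w_5 = (8.3 − 3.2)/2 = 2.55 m; q_5 = 0.16 × 0.49 × 2.55 = 0.1999 m³/s
Q = Σ qᵢ = 3.502 m³/s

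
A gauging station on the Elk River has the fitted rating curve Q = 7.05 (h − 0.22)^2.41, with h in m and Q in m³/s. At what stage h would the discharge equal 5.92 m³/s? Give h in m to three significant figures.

1.15 m

h − h₀ = (Q/C)^(1/b) = (5.92/7.05)^(1/2.41) = 0.9301 m
h = 0.22 + 0.9301 = 1.150 m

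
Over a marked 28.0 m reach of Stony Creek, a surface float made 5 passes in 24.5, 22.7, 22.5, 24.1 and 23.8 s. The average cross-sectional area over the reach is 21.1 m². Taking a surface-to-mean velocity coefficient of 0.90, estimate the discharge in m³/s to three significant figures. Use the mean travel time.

22.6 m³/s

t̄ = (24.5 + 22.7 + 22.5 + 24.1 + 23.8) / 5 = 23.52 s
v_surface = L / t̄ = 28.0 / 23.52 = 1.190 m/s
v_mean = 0.90 × 1.190 = 1.071 m/s
Q = A × v_mean = 21.1 × 1.071 = 22.61 m³/s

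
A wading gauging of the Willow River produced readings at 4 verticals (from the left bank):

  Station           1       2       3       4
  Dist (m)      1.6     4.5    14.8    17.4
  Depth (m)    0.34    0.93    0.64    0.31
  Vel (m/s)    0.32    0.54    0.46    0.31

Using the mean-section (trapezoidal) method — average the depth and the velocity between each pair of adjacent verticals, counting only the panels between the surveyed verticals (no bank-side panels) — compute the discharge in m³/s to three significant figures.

Panel 1-2: Δb = 2.9 m, d̄ = (0.34+0.93)/2 = 0.635, v̄ = (0.32+0.54)/2 = 0.43 → q = 2.9×0.635×0.43 = 0.7918 m³/s
Panel 2-3: Δb = 10.3 m, d̄ = (0.93+0.64)/2 = 0.785, v̄ = (0.54+0.46)/2 = 0.5 → q = 10.3×0.785×0.5 = 4.043 m³/s
Panel 3-4: Δb = 2.6 m, d̄ = (0.64+0.31)/2 = 0.475, v̄ = (0.46+0.31)/2 = 0.385 → q = 2.6×0.475×0.385 = 0.4755 m³/s
Q = Σ q = 5.310 m³/s

5.31 m³/s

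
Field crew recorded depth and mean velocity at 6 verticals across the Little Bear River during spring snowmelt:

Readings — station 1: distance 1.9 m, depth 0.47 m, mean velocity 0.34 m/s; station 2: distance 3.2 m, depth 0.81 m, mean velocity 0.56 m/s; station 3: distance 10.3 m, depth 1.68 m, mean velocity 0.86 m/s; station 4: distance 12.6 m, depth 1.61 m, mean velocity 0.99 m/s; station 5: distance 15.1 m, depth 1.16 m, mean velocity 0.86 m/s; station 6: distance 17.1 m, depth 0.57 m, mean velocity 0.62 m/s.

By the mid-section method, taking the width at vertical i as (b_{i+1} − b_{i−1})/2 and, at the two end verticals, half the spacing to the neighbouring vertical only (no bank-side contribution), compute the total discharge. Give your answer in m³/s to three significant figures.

15.2 m³/s

w_1 = (3.2 − 1.9)/2 = 0.65 m; q_1 = 0.34 × 0.47 × 0.65 = 0.1039 m³/s
w_2 = (10.3 − 1.9)/2 = 4.2 m; q_2 = 0.56 × 0.81 × 4.2 = 1.905 m³/s
w_3 = (12.6 − 3.2)/2 = 4.7 m; q_3 = 0.86 × 1.68 × 4.7 = 6.791 m³/s
w_4 = (15.1 − 10.3)/2 = 2.4 m; q_4 = 0.99 × 1.61 × 2.4 = 3.825 m³/s
w_5 = (17.1 − 12.6)/2 = 2.25 m; q_5 = 0.86 × 1.16 × 2.25 = 2.245 m³/s
w_6 = (17.1 − 15.1)/2 = 1 m; q_6 = 0.62 × 0.57 × 1 = 0.3534 m³/s
Q = Σ qᵢ = 15.22 m³/s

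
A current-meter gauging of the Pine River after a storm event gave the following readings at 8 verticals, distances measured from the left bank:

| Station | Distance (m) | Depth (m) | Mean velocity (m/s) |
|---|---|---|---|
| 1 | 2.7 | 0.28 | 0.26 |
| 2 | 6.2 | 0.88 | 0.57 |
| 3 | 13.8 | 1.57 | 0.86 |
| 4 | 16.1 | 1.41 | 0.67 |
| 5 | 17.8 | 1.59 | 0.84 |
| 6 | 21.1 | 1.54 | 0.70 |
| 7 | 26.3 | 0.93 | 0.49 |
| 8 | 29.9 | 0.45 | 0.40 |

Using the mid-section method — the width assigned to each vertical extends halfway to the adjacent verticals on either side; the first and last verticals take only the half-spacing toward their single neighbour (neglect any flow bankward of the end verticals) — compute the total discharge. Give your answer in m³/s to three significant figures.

21.7 m³/s

w_1 = (6.2 − 2.7)/2 = 1.75 m; q_1 = 0.26 × 0.28 × 1.75 = 0.1274 m³/s
w_2 = (13.8 − 2.7)/2 = 5.55 m; q_2 = 0.57 × 0.88 × 5.55 = 2.784 m³/s
w_3 = (16.1 − 6.2)/2 = 4.95 m; q_3 = 0.86 × 1.57 × 4.95 = 6.683 m³/s
w_4 = (17.8 − 13.8)/2 = 2 m; q_4 = 0.67 × 1.41 × 2 = 1.889 m³/s
w_5 = (21.1 − 16.1)/2 = 2.5 m; q_5 = 0.84 × 1.59 × 2.5 = 3.339 m³/s
w_6 = (26.3 − 17.8)/2 = 4.25 m; q_6 = 0.70 × 1.54 × 4.25 = 4.582 m³/s
w_7 = (29.9 − 21.1)/2 = 4.4 m; q_7 = 0.49 × 0.93 × 4.4 = 2.005 m³/s
w_8 = (29.9 − 26.3)/2 = 1.8 m; q_8 = 0.40 × 0.45 × 1.8 = 0.3240 m³/s
Q = Σ qᵢ = 21.73 m³/s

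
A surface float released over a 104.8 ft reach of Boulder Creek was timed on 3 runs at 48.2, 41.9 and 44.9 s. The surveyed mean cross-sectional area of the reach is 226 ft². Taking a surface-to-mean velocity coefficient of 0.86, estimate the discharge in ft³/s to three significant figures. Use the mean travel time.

t̄ = (48.2 + 41.9 + 44.9) / 3 = 45 s
v_surface = L / t̄ = 104.8 / 45 = 2.329 ft/s
v_mean = 0.86 × 2.329 = 2.003 ft/s
Q = A × v_mean = 226 × 2.003 = 452.6 ft³/s

453 ft³/s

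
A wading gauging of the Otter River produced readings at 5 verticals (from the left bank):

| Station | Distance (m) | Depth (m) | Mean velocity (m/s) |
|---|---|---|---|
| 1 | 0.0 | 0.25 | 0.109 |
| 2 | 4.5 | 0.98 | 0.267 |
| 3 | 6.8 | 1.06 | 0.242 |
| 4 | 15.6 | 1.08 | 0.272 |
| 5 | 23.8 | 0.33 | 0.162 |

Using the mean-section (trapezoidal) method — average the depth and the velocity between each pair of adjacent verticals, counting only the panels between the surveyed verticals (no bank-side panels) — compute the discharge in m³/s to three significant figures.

4.79 m³/s

Panel 1-2: Δb = 4.5 m, d̄ = (0.25+0.98)/2 = 0.615, v̄ = (0.109+0.267)/2 = 0.188 → q = 4.5×0.615×0.188 = 0.5203 m³/s
Panel 2-3: Δb = 2.3 m, d̄ = (0.98+1.06)/2 = 1.02, v̄ = (0.267+0.242)/2 = 0.2545 → q = 2.3×1.02×0.2545 = 0.5971 m³/s
Panel 3-4: Δb = 8.8 m, d̄ = (1.06+1.08)/2 = 1.07, v̄ = (0.242+0.272)/2 = 0.257 → q = 8.8×1.07×0.257 = 2.420 m³/s
Panel 4-5: Δb = 8.2 m, d̄ = (1.08+0.33)/2 = 0.705, v̄ = (0.272+0.162)/2 = 0.217 → q = 8.2×0.705×0.217 = 1.254 m³/s
Q = Σ q = 4.792 m³/s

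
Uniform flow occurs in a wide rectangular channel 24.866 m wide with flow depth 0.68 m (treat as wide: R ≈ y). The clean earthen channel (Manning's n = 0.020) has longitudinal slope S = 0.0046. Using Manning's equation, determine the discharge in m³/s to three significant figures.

44.3 m³/s

A = b·y = 24.866 × 0.68 = 16.91 m²
Wide channel: R ≈ y = 0.68 m
Q = (1/n)·A·R^(2/3)·S^(1/2) = (1/0.020) × 16.91 × 0.6800^(2/3) × 0.0046^(1/2) = 44.34 m³/s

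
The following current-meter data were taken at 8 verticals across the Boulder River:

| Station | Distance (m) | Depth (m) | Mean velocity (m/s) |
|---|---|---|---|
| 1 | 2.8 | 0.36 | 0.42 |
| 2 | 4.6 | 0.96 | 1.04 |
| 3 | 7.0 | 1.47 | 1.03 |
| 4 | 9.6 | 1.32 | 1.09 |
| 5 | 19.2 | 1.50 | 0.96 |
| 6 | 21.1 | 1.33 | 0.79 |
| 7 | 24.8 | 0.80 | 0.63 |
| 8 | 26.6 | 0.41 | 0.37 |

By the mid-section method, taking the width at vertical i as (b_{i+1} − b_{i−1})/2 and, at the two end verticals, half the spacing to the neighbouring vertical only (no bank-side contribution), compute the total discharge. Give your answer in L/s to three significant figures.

27500 L/s

w_1 = (4.6 − 2.8)/2 = 0.9 m; q_1 = 0.42 × 0.36 × 0.9 = 0.1361 m³/s
w_2 = (7.0 − 2.8)/2 = 2.1 m; q_2 = 1.04 × 0.96 × 2.1 = 2.097 m³/s
w_3 = (9.6 − 4.6)/2 = 2.5 m; q_3 = 1.03 × 1.47 × 2.5 = 3.785 m³/s
w_4 = (19.2 − 7.0)/2 = 6.1 m; q_4 = 1.09 × 1.32 × 6.1 = 8.777 m³/s
w_5 = (21.1 − 9.6)/2 = 5.75 m; q_5 = 0.96 × 1.50 × 5.75 = 8.280 m³/s
w_6 = (24.8 − 19.2)/2 = 2.8 m; q_6 = 0.79 × 1.33 × 2.8 = 2.942 m³/s
w_7 = (26.6 − 21.1)/2 = 2.75 m; q_7 = 0.63 × 0.80 × 2.75 = 1.386 m³/s
w_8 = (26.6 − 24.8)/2 = 0.9 m; q_8 = 0.37 × 0.41 × 0.9 = 0.1365 m³/s
Q = Σ qᵢ = 27.54 m³/s
= 27.54 × 1000 = 27540 L/s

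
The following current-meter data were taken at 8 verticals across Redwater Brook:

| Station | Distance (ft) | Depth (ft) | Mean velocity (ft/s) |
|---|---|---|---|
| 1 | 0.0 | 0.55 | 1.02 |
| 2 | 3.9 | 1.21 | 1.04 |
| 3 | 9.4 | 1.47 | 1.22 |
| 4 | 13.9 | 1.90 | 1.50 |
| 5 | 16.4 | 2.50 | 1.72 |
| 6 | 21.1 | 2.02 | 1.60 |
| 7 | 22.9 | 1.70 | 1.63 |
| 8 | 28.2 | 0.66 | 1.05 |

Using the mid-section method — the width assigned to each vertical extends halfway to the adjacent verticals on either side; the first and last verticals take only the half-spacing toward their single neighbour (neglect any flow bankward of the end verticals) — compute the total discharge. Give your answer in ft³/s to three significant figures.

63.6 ft³/s

w_1 = (3.9 − 0.0)/2 = 1.95 ft; q_1 = 1.02 × 0.55 × 1.95 = 1.094 ft³/s
w_2 = (9.4 − 0.0)/2 = 4.7 ft; q_2 = 1.04 × 1.21 × 4.7 = 5.914 ft³/s
w_3 = (13.9 − 3.9)/2 = 5 ft; q_3 = 1.22 × 1.47 × 5 = 8.967 ft³/s
w_4 = (16.4 − 9.4)/2 = 3.5 ft; q_4 = 1.50 × 1.90 × 3.5 = 9.975 ft³/s
w_5 = (21.1 − 13.9)/2 = 3.6 ft; q_5 = 1.72 × 2.50 × 3.6 = 15.48 ft³/s
w_6 = (22.9 − 16.4)/2 = 3.25 ft; q_6 = 1.60 × 2.02 × 3.25 = 10.50 ft³/s
w_7 = (28.2 − 21.1)/2 = 3.55 ft; q_7 = 1.63 × 1.70 × 3.55 = 9.837 ft³/s
w_8 = (28.2 − 22.9)/2 = 2.65 ft; q_8 = 1.05 × 0.66 × 2.65 = 1.836 ft³/s
Q = Σ qᵢ = 63.61 ft³/s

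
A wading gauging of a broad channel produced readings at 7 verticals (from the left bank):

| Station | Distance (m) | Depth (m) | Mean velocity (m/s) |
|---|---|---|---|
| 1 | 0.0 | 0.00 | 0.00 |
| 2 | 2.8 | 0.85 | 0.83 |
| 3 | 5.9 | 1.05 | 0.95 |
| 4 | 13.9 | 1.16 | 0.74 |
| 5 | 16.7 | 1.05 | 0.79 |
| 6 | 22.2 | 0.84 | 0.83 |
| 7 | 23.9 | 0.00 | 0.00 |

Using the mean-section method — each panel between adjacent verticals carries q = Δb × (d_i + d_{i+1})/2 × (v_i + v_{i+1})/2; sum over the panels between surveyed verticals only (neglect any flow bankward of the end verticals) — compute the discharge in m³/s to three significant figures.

Panel 1-2: Δb = 2.8 m, d̄ = (0.00+0.85)/2 = 0.425, v̄ = (0.00+0.83)/2 = 0.415 → q = 2.8×0.425×0.415 = 0.4939 m³/s
Panel 2-3: Δb = 3.1 m, d̄ = (0.85+1.05)/2 = 0.95, v̄ = (0.83+0.95)/2 = 0.89 → q = 3.1×0.95×0.89 = 2.621 m³/s
Panel 3-4: Δb = 8 m, d̄ = (1.05+1.16)/2 = 1.105, v̄ = (0.95+0.74)/2 = 0.845 → q = 8×1.105×0.845 = 7.470 m³/s
Panel 4-5: Δb = 2.8 m, d̄ = (1.16+1.05)/2 = 1.105, v̄ = (0.74+0.79)/2 = 0.765 → q = 2.8×1.105×0.765 = 2.367 m³/s
Panel 5-6: Δb = 5.5 m, d̄ = (1.05+0.84)/2 = 0.945, v̄ = (0.79+0.83)/2 = 0.81 → q = 5.5×0.945×0.81 = 4.210 m³/s
Panel 6-7: Δb = 1.7 m, d̄ = (0.84+0.00)/2 = 0.42, v̄ = (0.83+0.00)/2 = 0.415 → q = 1.7×0.42×0.415 = 0.2963 m³/s
Q = Σ q = 17.46 m³/s

17.5 m³/s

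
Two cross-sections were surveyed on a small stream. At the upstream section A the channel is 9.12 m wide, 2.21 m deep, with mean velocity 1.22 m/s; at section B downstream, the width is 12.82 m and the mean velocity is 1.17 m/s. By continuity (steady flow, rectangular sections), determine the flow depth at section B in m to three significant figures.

1.64 m

Q = A₁V₁ = (9.12×2.21) × 1.22 = 24.59 m³/s
d₂ = Q/(b₂ V₂) = 24.59/(12.82×1.17) = 1.639 m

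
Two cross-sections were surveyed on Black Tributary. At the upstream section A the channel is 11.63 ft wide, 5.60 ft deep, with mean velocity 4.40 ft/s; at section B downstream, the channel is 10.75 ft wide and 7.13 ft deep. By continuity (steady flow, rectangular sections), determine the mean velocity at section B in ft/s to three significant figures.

Q = A₁V₁ = (11.63×5.60) × 4.40 = 286.6 ft³/s
A₂ = 10.75 × 7.13 = 76.65 ft²
V₂ = Q/A₂ = 286.6/76.65 = 3.739 ft/s

3.74 ft/s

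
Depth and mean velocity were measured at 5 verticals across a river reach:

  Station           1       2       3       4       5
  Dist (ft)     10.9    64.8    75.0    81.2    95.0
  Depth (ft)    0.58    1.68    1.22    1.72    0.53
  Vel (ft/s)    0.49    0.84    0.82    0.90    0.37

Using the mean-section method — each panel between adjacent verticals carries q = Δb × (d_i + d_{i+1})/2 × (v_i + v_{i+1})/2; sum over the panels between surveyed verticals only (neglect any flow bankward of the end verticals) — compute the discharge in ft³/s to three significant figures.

70.5 ft³/s

Panel 1-2: Δb = 53.9 ft, d̄ = (0.58+1.68)/2 = 1.13, v̄ = (0.49+0.84)/2 = 0.665 → q = 53.9×1.13×0.665 = 40.50 ft³/s
Panel 2-3: Δb = 10.2 ft, d̄ = (1.68+1.22)/2 = 1.45, v̄ = (0.84+0.82)/2 = 0.83 → q = 10.2×1.45×0.83 = 12.28 ft³/s
Panel 3-4: Δb = 6.2 ft, d̄ = (1.22+1.72)/2 = 1.47, v̄ = (0.82+0.90)/2 = 0.86 → q = 6.2×1.47×0.86 = 7.838 ft³/s
Panel 4-5: Δb = 13.8 ft, d̄ = (1.72+0.53)/2 = 1.125, v̄ = (0.90+0.37)/2 = 0.635 → q = 13.8×1.125×0.635 = 9.858 ft³/s
Q = Σ q = 70.48 ft³/s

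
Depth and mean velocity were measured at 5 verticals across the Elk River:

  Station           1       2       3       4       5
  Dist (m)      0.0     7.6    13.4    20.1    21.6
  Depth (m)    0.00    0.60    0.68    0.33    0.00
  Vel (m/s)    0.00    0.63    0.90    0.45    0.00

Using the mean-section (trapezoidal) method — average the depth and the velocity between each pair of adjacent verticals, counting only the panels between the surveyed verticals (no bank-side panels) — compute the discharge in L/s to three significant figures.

Panel 1-2: Δb = 7.6 m, d̄ = (0.00+0.60)/2 = 0.3, v̄ = (0.00+0.63)/2 = 0.315 → q = 7.6×0.3×0.315 = 0.7182 m³/s
Panel 2-3: Δb = 5.8 m, d̄ = (0.60+0.68)/2 = 0.64, v̄ = (0.63+0.90)/2 = 0.765 → q = 5.8×0.64×0.765 = 2.840 m³/s
Panel 3-4: Δb = 6.7 m, d̄ = (0.68+0.33)/2 = 0.505, v̄ = (0.90+0.45)/2 = 0.675 → q = 6.7×0.505×0.675 = 2.284 m³/s
Panel 4-5: Δb = 1.5 m, d̄ = (0.33+0.00)/2 = 0.165, v̄ = (0.45+0.00)/2 = 0.225 → q = 1.5×0.165×0.225 = 0.05569 m³/s
Q = Σ q = 5.897 m³/s
= 5.897 × 1000 = 5897 L/s

5900 L/s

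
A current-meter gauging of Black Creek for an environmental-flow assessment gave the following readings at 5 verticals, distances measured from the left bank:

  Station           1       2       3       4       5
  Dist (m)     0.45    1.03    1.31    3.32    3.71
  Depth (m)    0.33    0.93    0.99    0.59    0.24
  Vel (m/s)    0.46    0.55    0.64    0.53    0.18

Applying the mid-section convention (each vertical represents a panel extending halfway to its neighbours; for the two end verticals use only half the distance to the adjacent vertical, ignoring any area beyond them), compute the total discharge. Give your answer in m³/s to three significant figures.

1.37 m³/s

w_1 = (1.03 − 0.45)/2 = 0.29 m; q_1 = 0.46 × 0.33 × 0.29 = 0.04402 m³/s
w_2 = (1.31 − 0.45)/2 = 0.43 m; q_2 = 0.55 × 0.93 × 0.43 = 0.2199 m³/s
w_3 = (3.32 − 1.03)/2 = 1.145 m; q_3 = 0.64 × 0.99 × 1.145 = 0.7255 m³/s
w_4 = (3.71 − 1.31)/2 = 1.2 m; q_4 = 0.53 × 0.59 × 1.2 = 0.3752 m³/s
w_5 = (3.71 − 3.32)/2 = 0.195 m; q_5 = 0.18 × 0.24 × 0.195 = 0.008424 m³/s
Q = Σ qᵢ = 1.373 m³/s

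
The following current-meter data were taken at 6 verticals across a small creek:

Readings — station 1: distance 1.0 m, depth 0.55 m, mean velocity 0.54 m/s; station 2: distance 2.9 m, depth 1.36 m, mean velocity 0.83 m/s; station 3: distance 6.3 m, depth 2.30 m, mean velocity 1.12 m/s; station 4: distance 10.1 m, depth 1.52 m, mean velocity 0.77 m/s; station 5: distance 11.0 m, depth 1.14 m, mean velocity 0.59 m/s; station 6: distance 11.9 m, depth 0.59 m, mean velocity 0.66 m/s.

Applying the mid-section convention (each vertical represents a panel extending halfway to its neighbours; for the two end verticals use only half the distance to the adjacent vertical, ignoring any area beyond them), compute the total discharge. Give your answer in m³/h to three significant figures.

w_1 = (2.9 − 1.0)/2 = 0.95 m; q_1 = 0.54 × 0.55 × 0.95 = 0.2822 m³/s
w_2 = (6.3 − 1.0)/2 = 2.65 m; q_2 = 0.83 × 1.36 × 2.65 = 2.991 m³/s
w_3 = (10.1 − 2.9)/2 = 3.6 m; q_3 = 1.12 × 2.30 × 3.6 = 9.274 m³/s
w_4 = (11.0 − 6.3)/2 = 2.35 m; q_4 = 0.77 × 1.52 × 2.35 = 2.750 m³/s
w_5 = (11.9 − 10.1)/2 = 0.9 m; q_5 = 0.59 × 1.14 × 0.9 = 0.6053 m³/s
w_6 = (11.9 − 11.0)/2 = 0.45 m; q_6 = 0.66 × 0.59 × 0.45 = 0.1752 m³/s
Q = Σ qᵢ = 16.08 m³/s
= 16.08 × 3600 = 57880 m³/h

57900 m³/h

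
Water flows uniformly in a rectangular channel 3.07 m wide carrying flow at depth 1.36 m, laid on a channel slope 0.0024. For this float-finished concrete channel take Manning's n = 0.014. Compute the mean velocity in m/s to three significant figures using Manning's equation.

A = b·y = 3.07 × 1.36 = 4.175 m²
P = b + 2y = 3.07 + 2×1.36 = 5.790 m
R = A/P = 4.175/5.790 = 0.7211 m
Q = (1/n)·A·R^(2/3)·S^(1/2) = (1/0.014) × 4.175 × 0.7211^(2/3) × 0.0024^(1/2) = 11.75 m³/s
V = Q/A = 11.75/4.175 = 2.814 m/s

2.81 m/s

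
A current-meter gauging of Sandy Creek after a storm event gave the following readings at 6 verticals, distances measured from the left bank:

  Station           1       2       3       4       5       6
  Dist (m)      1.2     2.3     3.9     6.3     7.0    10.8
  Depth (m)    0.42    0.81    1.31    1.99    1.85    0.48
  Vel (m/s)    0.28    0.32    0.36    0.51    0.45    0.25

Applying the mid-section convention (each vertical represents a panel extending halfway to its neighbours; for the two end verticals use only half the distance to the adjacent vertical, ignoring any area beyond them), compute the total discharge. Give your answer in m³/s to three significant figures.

w_1 = (2.3 − 1.2)/2 = 0.55 m; q_1 = 0.28 × 0.42 × 0.55 = 0.06468 m³/s
w_2 = (3.9 − 1.2)/2 = 1.35 m; q_2 = 0.32 × 0.81 × 1.35 = 0.3499 m³/s
w_3 = (6.3 − 2.3)/2 = 2 m; q_3 = 0.36 × 1.31 × 2 = 0.9432 m³/s
w_4 = (7.0 − 3.9)/2 = 1.55 m; q_4 = 0.51 × 1.99 × 1.55 = 1.573 m³/s
w_5 = (10.8 − 6.3)/2 = 2.25 m; q_5 = 0.45 × 1.85 × 2.25 = 1.873 m³/s
w_6 = (10.8 − 7.0)/2 = 1.9 m; q_6 = 0.25 × 0.48 × 1.9 = 0.2280 m³/s
Q = Σ qᵢ = 5.032 m³/s

5.03 m³/s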